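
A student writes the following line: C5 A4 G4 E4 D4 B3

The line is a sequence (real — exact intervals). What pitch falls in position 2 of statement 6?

Grouping in 2s, the 2nd note of each cell is A4, E4, B3.
Each moves down a 4th. Continuing: F#3 → C#3 → G#2.

G#2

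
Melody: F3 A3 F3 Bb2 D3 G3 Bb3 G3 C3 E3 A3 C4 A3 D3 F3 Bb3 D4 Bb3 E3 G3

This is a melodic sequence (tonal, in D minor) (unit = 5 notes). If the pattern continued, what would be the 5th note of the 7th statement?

C4

Grouping in 5s, the 5th note of each cell is D3, E3, F3, G3.
Each moves up a 2nd. Continuing: A3 → Bb3 → C4.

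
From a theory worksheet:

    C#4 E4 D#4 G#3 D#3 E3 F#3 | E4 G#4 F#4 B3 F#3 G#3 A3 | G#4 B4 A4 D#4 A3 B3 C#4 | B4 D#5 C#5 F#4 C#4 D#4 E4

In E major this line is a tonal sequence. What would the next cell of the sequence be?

Taking 7-note groups, the heads are C#4, E4, G#4, B4: the pattern moves up a 3rd.
From D#5 the diatonic shape gives D#5 F#5 E5 A4 E4 F#4 G#4.

D#5 F#5 E5 A4 E4 F#4 G#4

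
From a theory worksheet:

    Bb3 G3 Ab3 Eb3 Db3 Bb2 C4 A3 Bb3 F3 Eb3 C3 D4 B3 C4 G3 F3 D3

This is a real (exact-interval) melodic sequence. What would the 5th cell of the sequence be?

With a 6-note motive the entries are Bb3, C4, D4, each up a 2nd from the previous.
Carrying on: E4 → F#4.
So cell 5 is F#4 D#4 E4 B3 A3 F#3.

F#4 D#4 E4 B3 A3 F#3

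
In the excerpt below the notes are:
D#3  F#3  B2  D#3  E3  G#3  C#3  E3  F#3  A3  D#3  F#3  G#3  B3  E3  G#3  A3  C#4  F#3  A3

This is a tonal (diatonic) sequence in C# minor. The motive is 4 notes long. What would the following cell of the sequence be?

The 4-note cells begin on D#3, E3, F#3, G#3, A3 — each up a 2nd from the last.
From B3 the diatonic shape gives B3 D#4 G#3 B3.

B3 D#4 G#3 B3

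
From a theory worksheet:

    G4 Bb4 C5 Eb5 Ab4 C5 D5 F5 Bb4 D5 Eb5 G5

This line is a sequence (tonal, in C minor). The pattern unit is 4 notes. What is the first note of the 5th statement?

Taking 4-note groups, the heads are G4, Ab4, Bb4: the pattern moves up a 2nd.
Extending the heads up a 2nd: C5 → D5.

D5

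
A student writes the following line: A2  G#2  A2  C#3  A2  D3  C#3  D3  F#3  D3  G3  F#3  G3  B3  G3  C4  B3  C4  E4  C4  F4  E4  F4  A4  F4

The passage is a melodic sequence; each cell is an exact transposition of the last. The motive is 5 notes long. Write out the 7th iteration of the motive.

The 5-note cells begin on A2, D3, G3, C4, F4 — each up a 4th from the last.
Continuing the starts: Bb4 → Eb5.
So cell 7 is Eb5 D5 Eb5 G5 Eb5.

Eb5 D5 Eb5 G5 Eb5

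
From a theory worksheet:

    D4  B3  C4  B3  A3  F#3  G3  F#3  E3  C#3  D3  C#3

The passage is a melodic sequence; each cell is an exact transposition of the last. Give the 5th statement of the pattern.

The 4-note cells begin on D4, A3, E3 — each down a 4th from the last.
Extending down a 4th: B2 → F#2.
From F#2 the exact shape gives F#2 D#2 E2 D#2.

F#2 D#2 E2 D#2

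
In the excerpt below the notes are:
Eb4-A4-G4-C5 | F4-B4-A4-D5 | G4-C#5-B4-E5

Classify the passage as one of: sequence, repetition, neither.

sequence

Each 4-note cell is the previous one transposed up a 2nd.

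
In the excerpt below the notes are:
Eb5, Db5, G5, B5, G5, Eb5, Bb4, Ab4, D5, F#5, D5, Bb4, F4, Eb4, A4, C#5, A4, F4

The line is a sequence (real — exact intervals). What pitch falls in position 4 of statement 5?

D#4

The unit is 6 notes. Position-4 pitches of the 3 shown cells: B5, F#5, C#5.
Carrying that down a 4th forward: G#4 → D#4.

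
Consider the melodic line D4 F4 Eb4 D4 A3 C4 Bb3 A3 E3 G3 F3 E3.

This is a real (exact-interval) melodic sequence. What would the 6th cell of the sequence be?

The 4-note cells begin on D4, A3, E3 — each down a 4th from the last.
Carrying on: B2 → F#2 → C#2.
From C#2 the exact shape gives C#2 E2 D2 C#2.

C#2 E2 D2 C#2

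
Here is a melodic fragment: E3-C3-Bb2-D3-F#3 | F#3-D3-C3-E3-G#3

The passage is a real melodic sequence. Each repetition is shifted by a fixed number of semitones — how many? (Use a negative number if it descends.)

2

Taking 5-note groups, the heads are E3, F#3: the pattern moves up a 2nd.
E3→F#3 is 54 − 52 = 2 semitones.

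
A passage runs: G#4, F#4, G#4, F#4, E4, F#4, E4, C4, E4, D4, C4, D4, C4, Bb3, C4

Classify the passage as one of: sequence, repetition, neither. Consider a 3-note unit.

neither

Note 2 of cell 3 is C4; if this were a sequence it would be D4. No unit length gives a consistent transposition pattern.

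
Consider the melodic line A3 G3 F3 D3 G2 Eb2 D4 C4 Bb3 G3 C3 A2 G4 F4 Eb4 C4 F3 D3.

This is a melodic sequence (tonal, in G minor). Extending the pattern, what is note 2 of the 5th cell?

Eb5

With 6-note cells, note 2 of each statement runs G3, C4, F4.
Each moves up a 4th. Continuing: Bb4 → Eb5.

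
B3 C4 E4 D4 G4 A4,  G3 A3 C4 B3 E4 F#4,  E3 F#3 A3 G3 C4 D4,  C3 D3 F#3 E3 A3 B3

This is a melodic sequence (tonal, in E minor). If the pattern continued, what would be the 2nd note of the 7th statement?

E2

With 6-note cells, note 2 of each statement runs C4, A3, F#3, D3.
Carrying that down a 3rd forward: B2 → G2 → E2.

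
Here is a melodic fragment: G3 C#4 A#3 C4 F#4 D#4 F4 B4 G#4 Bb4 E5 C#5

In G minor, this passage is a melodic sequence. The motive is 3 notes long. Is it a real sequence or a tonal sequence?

real

Each cell has the same semitone pattern (6, -3) — intervals are preserved exactly.
And C#4 lies outside G minor, so the sequence is real rather than tonal.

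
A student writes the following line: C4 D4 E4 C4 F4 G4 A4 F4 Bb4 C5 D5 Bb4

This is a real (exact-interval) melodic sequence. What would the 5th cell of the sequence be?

Taking 4-note groups, the heads are C4, F4, Bb4: the pattern moves up a 4th.
Continuing the starts: Eb5 → Ab5.
Statement 5 starts on Ab5 and keeps the same exact contour: Ab5 Bb5 C6 Ab5.

Ab5 Bb5 C6 Ab5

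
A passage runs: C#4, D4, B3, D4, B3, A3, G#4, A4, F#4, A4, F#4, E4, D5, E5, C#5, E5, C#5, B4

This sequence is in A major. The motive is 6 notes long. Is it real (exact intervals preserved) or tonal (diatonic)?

tonal

Every note is diatonic to A major.
Cell 1 has +1 semitones from note 1 to 2, but cell 3 has +2 — the interval quality changes while the contour stays the same, which is the hallmark of a tonal sequence.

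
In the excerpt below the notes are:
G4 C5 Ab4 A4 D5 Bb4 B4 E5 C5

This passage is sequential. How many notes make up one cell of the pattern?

3

There are 9 notes; a 3-note unit gives 3 cells:
G4 C5 Ab4 | A4 D5 Bb4 | B4 E5 C5
Every group is a transposition up a 2nd of the one before; no shorter unit works.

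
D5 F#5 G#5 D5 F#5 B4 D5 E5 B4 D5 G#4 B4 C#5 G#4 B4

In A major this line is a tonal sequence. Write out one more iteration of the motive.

E4 G#4 A4 E4 G#4

Taking 5-note groups, the heads are D5, B4, G#4: the pattern moves down a 3rd.
Statement 4 starts on E4 and keeps the same diatonic contour: E4 G#4 A4 E4 G#4.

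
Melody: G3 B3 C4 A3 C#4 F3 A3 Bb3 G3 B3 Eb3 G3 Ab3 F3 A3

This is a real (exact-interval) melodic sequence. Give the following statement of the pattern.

Db3 F3 Gb3 Eb3 G3

Taking 5-note groups, the heads are G3, F3, Eb3: the pattern moves down a 2nd.
Statement 4 starts on Db3 and keeps the same exact contour: Db3 F3 Gb3 Eb3 G3.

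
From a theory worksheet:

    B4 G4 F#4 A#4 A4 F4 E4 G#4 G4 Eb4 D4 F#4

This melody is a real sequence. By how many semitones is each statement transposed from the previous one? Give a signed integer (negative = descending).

-2

Taking 4-note groups, the heads are B4, A4, G4: the pattern moves down a 2nd.
B4→A4 is 69 − 71 = -2 semitones.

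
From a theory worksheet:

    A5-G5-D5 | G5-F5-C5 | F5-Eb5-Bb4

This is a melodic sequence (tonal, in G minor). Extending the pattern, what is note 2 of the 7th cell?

A4

Grouping in 3s, the 2nd note of each cell is G5, F5, Eb5.
Extending down a 2nd: D5 → C5 → Bb4 → A4.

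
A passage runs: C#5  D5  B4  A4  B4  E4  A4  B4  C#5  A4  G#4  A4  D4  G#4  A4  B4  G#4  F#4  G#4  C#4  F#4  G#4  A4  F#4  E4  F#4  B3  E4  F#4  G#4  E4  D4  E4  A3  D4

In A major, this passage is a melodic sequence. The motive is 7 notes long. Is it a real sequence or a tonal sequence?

tonal

Every note is diatonic to A major.
Cell 1 has +1 semitones from note 1 to 2, but cell 2 has +2 — the interval quality changes while the contour stays the same, which is the hallmark of a tonal sequence.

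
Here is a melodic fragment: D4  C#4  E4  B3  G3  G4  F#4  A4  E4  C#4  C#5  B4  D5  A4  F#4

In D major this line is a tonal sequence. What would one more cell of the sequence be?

The 5-note cells begin on D4, G4, C#5 — each up a 4th from the last.
Statement 4 starts on F#5 and keeps the same diatonic contour: F#5 E5 G5 D5 B4.

F#5 E5 G5 D5 B4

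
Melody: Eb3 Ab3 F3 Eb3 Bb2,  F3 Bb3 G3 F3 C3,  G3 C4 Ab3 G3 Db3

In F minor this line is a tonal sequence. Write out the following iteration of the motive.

Ab3 Db4 Bb3 Ab3 Eb3

With a 5-note motive the entries are Eb3, F3, G3, each up a 2nd from the previous.
So cell 4 is Ab3 Db4 Bb3 Ab3 Eb3.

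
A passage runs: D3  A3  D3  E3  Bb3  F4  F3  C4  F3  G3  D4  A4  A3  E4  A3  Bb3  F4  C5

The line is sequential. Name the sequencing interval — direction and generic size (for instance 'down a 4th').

The 6-note cells begin on D3, F3, A3 — each up a 3rd from the last.
D3 to F3 is up a 3rd.

up a 3rd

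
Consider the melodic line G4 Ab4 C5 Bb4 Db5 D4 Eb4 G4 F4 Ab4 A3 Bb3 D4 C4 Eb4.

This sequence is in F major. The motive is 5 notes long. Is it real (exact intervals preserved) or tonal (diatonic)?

Each cell has the same semitone pattern (1, 4, -2, 3) — intervals are preserved exactly.
And Ab4 lies outside F major, so the sequence is real rather than tonal.

real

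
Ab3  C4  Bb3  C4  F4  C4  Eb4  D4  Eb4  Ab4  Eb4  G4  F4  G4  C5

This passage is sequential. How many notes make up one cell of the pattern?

5

There are 15 notes; a 5-note unit gives 3 cells:
Ab3 C4 Bb3 C4 F4 | C4 Eb4 D4 Eb4 Ab4 | Eb4 G4 F4 G4 C5
That's a consistent up a 3rd shift per cell, and no other grouping gives one.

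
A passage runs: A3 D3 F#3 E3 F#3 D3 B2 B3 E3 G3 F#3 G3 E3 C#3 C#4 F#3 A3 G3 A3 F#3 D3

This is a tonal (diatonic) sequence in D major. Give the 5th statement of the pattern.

E4 A3 C#4 B3 C#4 A3 F#3

Taking 7-note groups, the heads are A3, B3, C#4: the pattern moves up a 2nd.
Carrying on: D4 → E4.
From E4 the diatonic shape gives E4 A3 C#4 B3 C#4 A3 F#3.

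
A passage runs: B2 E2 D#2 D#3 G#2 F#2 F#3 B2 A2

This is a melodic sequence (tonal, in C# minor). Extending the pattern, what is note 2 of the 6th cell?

Grouping in 3s, the 2nd note of each cell is E2, G#2, B2.
Carrying that up a 3rd forward: D#3 → F#3 → A3.

A3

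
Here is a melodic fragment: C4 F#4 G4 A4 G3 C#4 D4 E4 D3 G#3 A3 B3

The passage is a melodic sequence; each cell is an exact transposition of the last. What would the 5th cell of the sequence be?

Unit = 4 notes; the statements start on C4, G3, D3, moving down a 4th each time.
Carrying on: A2 → E2.
So cell 5 is E2 A#2 B2 C#3.

E2 A#2 B2 C#3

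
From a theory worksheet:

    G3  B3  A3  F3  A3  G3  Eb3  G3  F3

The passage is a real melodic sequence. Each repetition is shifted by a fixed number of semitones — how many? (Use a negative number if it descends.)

-2

Unit = 3 notes; the statements start on G3, F3, Eb3, moving down a 2nd each time.
G3 to F3 spans -2 semitones.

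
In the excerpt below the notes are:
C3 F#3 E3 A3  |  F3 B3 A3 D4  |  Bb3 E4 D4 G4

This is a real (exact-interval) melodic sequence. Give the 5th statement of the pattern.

Taking 4-note groups, the heads are C3, F3, Bb3: the pattern moves up a 4th.
Extending up a 4th: Eb4 → Ab4.
So cell 5 is Ab4 D5 C5 F5.

Ab4 D5 C5 F5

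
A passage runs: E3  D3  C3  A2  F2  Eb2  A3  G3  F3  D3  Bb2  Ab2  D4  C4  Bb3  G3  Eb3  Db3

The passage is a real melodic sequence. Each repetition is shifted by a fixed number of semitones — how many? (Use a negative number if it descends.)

5

Taking 6-note groups, the heads are E3, A3, D4: the pattern moves up a 4th.
E3 to A3 spans +5 semitones.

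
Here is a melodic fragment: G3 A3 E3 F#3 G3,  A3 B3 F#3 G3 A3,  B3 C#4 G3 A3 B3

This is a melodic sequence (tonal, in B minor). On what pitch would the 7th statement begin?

F#4

The 5-note cells begin on G3, A3, B3 — each up a 2nd from the last.
Extending the heads up a 2nd: C#4 → D4 → E4 → F#4.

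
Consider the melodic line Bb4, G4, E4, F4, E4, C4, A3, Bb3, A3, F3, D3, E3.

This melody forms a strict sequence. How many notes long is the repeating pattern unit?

12 notes total. Splitting into 3 groups of 4:
Bb4 G4 E4 F4 | E4 C4 A3 Bb3 | A3 F3 D3 E3
Each cell is the previous one down a 5th — so the unit is 4 notes.

4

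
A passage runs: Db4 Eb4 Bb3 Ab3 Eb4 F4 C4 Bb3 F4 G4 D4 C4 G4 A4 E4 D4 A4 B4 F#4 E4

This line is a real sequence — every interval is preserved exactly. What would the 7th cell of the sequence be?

C#5 D#5 A#4 G#4

The 4-note cells begin on Db4, Eb4, F4, G4, A4 — each up a 2nd from the last.
Extending up a 2nd: B4 → C#5.
So cell 7 is C#5 D#5 A#4 G#4.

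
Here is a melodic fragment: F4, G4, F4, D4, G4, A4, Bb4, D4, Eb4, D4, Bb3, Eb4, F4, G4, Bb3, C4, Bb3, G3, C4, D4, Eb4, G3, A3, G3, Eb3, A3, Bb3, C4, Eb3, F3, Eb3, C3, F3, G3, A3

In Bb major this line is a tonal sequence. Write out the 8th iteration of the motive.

Taking 7-note groups, the heads are F4, D4, Bb3, G3, Eb3: the pattern moves down a 3rd.
Carrying on: C3 → A2 → F2.
Statement 8 starts on F2 and keeps the same diatonic contour: F2 G2 F2 D2 G2 A2 Bb2.

F2 G2 F2 D2 G2 A2 Bb2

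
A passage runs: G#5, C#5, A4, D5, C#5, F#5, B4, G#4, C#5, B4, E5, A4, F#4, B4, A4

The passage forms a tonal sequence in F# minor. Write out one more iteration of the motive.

With a 5-note motive the entries are G#5, F#5, E5, each down a 2nd from the previous.
So cell 4 is D5 G#4 E4 A4 G#4.

D5 G#4 E4 A4 G#4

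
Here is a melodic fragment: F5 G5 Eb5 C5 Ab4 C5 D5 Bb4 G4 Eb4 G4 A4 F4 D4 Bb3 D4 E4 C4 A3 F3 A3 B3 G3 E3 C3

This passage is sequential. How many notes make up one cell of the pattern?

5

25 notes total. Splitting into 5 groups of 5:
F5 G5 Eb5 C5 Ab4 | C5 D5 Bb4 G4 Eb4 | G4 A4 F4 D4 Bb3 | D4 E4 C4 A3 F3 | A3 B3 G3 E3 C3
Each cell is the previous one down a 4th — so the unit is 5 notes.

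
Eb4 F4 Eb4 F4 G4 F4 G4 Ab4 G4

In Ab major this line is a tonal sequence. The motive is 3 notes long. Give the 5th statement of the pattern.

Taking 3-note groups, the heads are Eb4, F4, G4: the pattern moves up a 2nd.
Extending up a 2nd: Ab4 → Bb4.
Statement 5 starts on Bb4 and keeps the same diatonic contour: Bb4 C5 Bb4.

Bb4 C5 Bb4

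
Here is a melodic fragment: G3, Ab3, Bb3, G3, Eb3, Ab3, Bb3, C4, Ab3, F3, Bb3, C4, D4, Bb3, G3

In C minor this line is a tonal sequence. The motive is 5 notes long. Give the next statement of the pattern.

C4 D4 Eb4 C4 Ab3

With a 5-note motive the entries are G3, Ab3, Bb3, each up a 2nd from the previous.
From C4 the diatonic shape gives C4 D4 Eb4 C4 Ab3.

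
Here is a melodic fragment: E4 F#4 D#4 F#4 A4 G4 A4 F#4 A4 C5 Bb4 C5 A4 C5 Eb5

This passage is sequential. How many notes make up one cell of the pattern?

5

15 notes total. Splitting into 3 groups of 5:
E4 F#4 D#4 F#4 A4 | G4 A4 F#4 A4 C5 | Bb4 C5 A4 C5 Eb5
Every group is a transposition up a 3rd of the one before; no shorter unit works.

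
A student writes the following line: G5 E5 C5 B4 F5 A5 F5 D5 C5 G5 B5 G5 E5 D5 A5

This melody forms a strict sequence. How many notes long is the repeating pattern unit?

15 notes total. Splitting into 3 groups of 5:
G5 E5 C5 B4 F5 | A5 F5 D5 C5 G5 | B5 G5 E5 D5 A5
Every group is a transposition up a 2nd of the one before; no shorter unit works.

5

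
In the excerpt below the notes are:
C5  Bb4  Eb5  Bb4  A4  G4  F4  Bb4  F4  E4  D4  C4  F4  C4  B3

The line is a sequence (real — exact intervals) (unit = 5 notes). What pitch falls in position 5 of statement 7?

Grouping in 5s, the 5th note of each cell is A4, E4, B3.
Carrying that down a 4th forward: F#3 → C#3 → G#2 → D#2.

D#2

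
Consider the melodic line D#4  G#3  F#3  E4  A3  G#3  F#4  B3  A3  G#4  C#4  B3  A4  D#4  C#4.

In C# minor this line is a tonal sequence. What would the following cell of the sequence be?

B4 E4 D#4

The 3-note cells begin on D#4, E4, F#4, G#4, A4 — each up a 2nd from the last.
From B4 the diatonic shape gives B4 E4 D#4.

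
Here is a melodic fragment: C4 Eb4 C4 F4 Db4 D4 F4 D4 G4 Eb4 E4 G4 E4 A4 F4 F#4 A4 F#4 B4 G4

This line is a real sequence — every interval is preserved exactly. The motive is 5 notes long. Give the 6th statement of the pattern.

A#4 C#5 A#4 D#5 B4

Taking 5-note groups, the heads are C4, D4, E4, F#4: the pattern moves up a 2nd.
Carrying on: G#4 → A#4.
From A#4 the exact shape gives A#4 C#5 A#4 D#5 B4.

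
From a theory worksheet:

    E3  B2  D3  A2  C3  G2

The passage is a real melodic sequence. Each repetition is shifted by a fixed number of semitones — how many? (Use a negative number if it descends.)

-2

Unit = 2 notes; the statements start on E3, D3, C3, moving down a 2nd each time.
E3 to D3 spans -2 semitones.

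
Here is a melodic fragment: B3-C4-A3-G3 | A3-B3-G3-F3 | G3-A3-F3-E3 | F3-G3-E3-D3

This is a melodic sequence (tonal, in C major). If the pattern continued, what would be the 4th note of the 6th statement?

Grouping in 4s, the 4th note of each cell is G3, F3, E3, D3.
Each moves down a 2nd. Continuing: C3 → B2.

B2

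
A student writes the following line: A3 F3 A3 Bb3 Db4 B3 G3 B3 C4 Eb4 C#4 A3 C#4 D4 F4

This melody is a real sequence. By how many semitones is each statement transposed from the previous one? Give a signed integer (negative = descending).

The 5-note cells begin on A3, B3, C#4 — each up a 2nd from the last.
A3 to B3 spans +2 semitones.

2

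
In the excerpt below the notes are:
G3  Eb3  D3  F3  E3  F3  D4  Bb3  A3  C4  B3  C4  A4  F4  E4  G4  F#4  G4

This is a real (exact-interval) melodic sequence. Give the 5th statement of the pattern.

B5 G5 F#5 A5 G#5 A5

With a 6-note motive the entries are G3, D4, A4, each up a 5th from the previous.
Carrying on: E5 → B5.
Statement 5 starts on B5 and keeps the same exact contour: B5 G5 F#5 A5 G#5 A5.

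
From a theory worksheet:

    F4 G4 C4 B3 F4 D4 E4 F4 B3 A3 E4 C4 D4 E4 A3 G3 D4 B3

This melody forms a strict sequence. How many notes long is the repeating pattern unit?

18 notes total. Splitting into 3 groups of 6:
F4 G4 C4 B3 F4 D4 | E4 F4 B3 A3 E4 C4 | D4 E4 A3 G3 D4 B3
Every group is a transposition down a 2nd of the one before; no shorter unit works.

6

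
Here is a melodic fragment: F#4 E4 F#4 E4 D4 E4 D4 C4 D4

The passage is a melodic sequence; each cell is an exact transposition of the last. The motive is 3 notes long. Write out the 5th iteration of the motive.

With a 3-note motive the entries are F#4, E4, D4, each down a 2nd from the previous.
Carrying on: C4 → Bb3.
So cell 5 is Bb3 Ab3 Bb3.

Bb3 Ab3 Bb3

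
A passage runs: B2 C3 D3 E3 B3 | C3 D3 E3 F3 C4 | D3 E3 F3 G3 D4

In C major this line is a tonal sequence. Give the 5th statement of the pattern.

F3 G3 A3 B3 F4

Unit = 5 notes; the statements start on B2, C3, D3, moving up a 2nd each time.
Continuing the starts: E3 → F3.
From F3 the diatonic shape gives F3 G3 A3 B3 F4.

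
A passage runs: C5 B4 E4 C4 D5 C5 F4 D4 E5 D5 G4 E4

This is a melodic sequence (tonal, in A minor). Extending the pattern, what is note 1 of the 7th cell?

B5

With 4-note cells, note 1 of each statement runs C5, D5, E5.
Each moves up a 2nd. Continuing: F5 → G5 → A5 → B5.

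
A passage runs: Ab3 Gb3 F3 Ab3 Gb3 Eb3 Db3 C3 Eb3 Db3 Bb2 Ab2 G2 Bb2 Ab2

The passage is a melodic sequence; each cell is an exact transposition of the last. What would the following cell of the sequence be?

F2 Eb2 D2 F2 Eb2

Unit = 5 notes; the statements start on Ab3, Eb3, Bb2, moving down a 4th each time.
So cell 4 is F2 Eb2 D2 F2 Eb2.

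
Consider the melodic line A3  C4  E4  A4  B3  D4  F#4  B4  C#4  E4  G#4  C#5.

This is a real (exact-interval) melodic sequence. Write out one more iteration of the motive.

D#4 F#4 A#4 D#5

Taking 4-note groups, the heads are A3, B3, C#4: the pattern moves up a 2nd.
From D#4 the exact shape gives D#4 F#4 A#4 D#5.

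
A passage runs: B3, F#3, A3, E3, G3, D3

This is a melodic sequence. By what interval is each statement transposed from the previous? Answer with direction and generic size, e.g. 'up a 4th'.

The 2-note cells begin on B3, A3, G3 — each down a 2nd from the last.
B3 to A3 is down a 2nd.

down a 2nd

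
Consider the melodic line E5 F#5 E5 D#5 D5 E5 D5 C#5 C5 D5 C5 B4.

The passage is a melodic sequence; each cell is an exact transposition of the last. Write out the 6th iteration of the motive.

Gb4 Ab4 Gb4 F4

The 4-note cells begin on E5, D5, C5 — each down a 2nd from the last.
Carrying on: Bb4 → Ab4 → Gb4.
So cell 6 is Gb4 Ab4 Gb4 F4.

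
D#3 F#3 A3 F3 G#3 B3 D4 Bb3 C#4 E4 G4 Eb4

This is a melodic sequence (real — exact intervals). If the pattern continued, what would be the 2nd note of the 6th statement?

Grouping in 4s, the 2nd note of each cell is F#3, B3, E4.
Extending up a 4th: A4 → D5 → G5.

G5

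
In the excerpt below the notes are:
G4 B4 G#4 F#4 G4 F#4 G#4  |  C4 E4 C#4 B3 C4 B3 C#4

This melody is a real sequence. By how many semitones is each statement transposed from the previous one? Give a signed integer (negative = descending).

Taking 7-note groups, the heads are G4, C4: the pattern moves down a 5th.
Counting half-steps from G4 to C4: -7.

-7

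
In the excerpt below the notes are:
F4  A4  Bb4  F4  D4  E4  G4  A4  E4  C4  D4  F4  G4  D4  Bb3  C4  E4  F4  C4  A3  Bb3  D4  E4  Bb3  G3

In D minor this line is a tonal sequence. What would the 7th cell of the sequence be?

The 5-note cells begin on F4, E4, D4, C4, Bb3 — each down a 2nd from the last.
Carrying on: A3 → G3.
Statement 7 starts on G3 and keeps the same diatonic contour: G3 Bb3 C4 G3 E3.

G3 Bb3 C4 G3 E3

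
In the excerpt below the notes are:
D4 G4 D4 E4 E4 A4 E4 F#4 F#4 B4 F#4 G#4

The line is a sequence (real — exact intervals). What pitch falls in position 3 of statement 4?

Grouping in 4s, the 3rd note of each cell is D4, E4, F#4.
One more up a 2nd gives G#4.

G#4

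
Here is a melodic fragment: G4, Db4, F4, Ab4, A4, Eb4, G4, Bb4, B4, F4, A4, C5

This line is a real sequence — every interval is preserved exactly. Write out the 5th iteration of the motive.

D#5 A4 C#5 E5

Taking 4-note groups, the heads are G4, A4, B4: the pattern moves up a 2nd.
Carrying on: C#5 → D#5.
So cell 5 is D#5 A4 C#5 E5.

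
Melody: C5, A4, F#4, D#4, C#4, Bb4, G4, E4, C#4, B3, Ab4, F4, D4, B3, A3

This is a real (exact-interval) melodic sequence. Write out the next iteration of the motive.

Taking 5-note groups, the heads are C5, Bb4, Ab4: the pattern moves down a 2nd.
From Gb4 the exact shape gives Gb4 Eb4 C4 A3 G3.

Gb4 Eb4 C4 A3 G3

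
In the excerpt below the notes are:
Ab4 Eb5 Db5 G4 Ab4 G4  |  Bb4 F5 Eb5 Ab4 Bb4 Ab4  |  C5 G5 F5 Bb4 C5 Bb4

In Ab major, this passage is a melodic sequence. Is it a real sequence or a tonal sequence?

tonal

Every note is diatonic to Ab major.
Cell 1 has -6 semitones from note 3 to 4, but cell 2 has -7 — the interval quality changes while the contour stays the same, which is the hallmark of a tonal sequence.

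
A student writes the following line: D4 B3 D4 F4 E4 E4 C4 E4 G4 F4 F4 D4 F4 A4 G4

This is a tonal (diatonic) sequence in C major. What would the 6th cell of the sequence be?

With a 5-note motive the entries are D4, E4, F4, each up a 2nd from the previous.
Extending up a 2nd: G4 → A4 → B4.
Statement 6 starts on B4 and keeps the same diatonic contour: B4 G4 B4 D5 C5.

B4 G4 B4 D5 C5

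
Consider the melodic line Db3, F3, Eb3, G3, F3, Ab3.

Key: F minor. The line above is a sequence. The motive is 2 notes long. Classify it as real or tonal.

tonal

Every note is diatonic to F minor.
Cell 1 has +4 semitones from note 1 to 2, but cell 3 has +3 — the interval quality changes while the contour stays the same, which is the hallmark of a tonal sequence.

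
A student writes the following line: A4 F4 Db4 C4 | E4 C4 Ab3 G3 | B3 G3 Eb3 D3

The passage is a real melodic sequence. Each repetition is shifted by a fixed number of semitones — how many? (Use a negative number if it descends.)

Taking 4-note groups, the heads are A4, E4, B3: the pattern moves down a 4th.
A4 to E4 spans -5 semitones.

-5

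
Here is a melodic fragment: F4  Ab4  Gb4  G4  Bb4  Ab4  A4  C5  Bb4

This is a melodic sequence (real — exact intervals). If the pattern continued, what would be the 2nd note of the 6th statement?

F#5

Grouping in 3s, the 2nd note of each cell is Ab4, Bb4, C5.
Carrying that up a 2nd forward: D5 → E5 → F#5.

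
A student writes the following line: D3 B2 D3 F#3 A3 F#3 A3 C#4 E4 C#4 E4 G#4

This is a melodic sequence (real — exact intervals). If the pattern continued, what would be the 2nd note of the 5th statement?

Grouping in 4s, the 2nd note of each cell is B2, F#3, C#4.
Each moves up a 5th. Continuing: G#4 → D#5.

D#5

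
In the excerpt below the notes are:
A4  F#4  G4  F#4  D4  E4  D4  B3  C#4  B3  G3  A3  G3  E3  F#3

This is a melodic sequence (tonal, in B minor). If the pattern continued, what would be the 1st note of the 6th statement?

E3

With 3-note cells, note 1 of each statement runs A4, F#4, D4, B3, G3.
From G3, down a 3rd gives E3.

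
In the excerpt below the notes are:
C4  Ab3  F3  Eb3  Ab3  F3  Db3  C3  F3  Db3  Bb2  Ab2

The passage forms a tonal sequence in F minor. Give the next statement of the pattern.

With a 4-note motive the entries are C4, Ab3, F3, each down a 3rd from the previous.
From Db3 the diatonic shape gives Db3 Bb2 G2 F2.

Db3 Bb2 G2 F2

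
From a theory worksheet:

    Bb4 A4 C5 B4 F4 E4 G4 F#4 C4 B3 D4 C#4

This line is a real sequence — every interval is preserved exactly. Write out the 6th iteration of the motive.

A2 G#2 B2 A#2

The 4-note cells begin on Bb4, F4, C4 — each down a 4th from the last.
Continuing the starts: G3 → D3 → A2.
Statement 6 starts on A2 and keeps the same exact contour: A2 G#2 B2 A#2.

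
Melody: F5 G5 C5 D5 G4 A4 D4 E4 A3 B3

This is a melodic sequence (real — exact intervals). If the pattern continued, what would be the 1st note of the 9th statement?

Grouping in 2s, the 1st note of each cell is F5, C5, G4, D4, A3.
Carrying that down a 4th forward: E3 → B2 → F#2 → C#2.

C#2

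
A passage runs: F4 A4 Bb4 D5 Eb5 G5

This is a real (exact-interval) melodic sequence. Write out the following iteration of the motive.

Ab5 C6

The 2-note cells begin on F4, Bb4, Eb5 — each up a 4th from the last.
Statement 4 starts on Ab5 and keeps the same exact contour: Ab5 C6.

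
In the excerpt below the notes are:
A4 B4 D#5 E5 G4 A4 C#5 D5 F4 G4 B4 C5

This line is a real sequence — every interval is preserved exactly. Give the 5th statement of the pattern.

With a 4-note motive the entries are A4, G4, F4, each down a 2nd from the previous.
Carrying on: Eb4 → Db4.
So cell 5 is Db4 Eb4 G4 Ab4.

Db4 Eb4 G4 Ab4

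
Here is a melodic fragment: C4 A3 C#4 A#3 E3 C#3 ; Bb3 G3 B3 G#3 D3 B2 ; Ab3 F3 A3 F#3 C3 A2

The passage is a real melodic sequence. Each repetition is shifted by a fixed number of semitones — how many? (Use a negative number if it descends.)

With a 6-note motive the entries are C4, Bb3, Ab3, each down a 2nd from the previous.
C4 to Bb3 spans -2 semitones.

-2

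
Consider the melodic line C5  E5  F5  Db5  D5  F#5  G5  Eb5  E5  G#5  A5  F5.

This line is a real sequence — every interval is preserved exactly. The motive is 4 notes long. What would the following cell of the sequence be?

Taking 4-note groups, the heads are C5, D5, E5: the pattern moves up a 2nd.
Statement 4 starts on F#5 and keeps the same exact contour: F#5 A#5 B5 G5.

F#5 A#5 B5 G5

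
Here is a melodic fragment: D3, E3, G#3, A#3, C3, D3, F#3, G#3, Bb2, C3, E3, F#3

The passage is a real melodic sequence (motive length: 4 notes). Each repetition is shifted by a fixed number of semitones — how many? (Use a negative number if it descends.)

-2

Unit = 4 notes; the statements start on D3, C3, Bb2, moving down a 2nd each time.
D3 to C3 spans -2 semitones.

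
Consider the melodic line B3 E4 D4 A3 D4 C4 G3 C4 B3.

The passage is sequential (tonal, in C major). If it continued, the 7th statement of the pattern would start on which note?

C3

Taking 3-note groups, the heads are B3, A3, G3: the pattern moves down a 2nd.
Extending the heads down a 2nd: F3 → E3 → D3 → C3.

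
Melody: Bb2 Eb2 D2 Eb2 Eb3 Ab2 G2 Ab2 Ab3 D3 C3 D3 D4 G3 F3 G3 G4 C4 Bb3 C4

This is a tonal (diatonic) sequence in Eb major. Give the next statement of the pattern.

C5 F4 Eb4 F4

With a 4-note motive the entries are Bb2, Eb3, Ab3, D4, G4, each up a 4th from the previous.
So cell 6 is C5 F4 Eb4 F4.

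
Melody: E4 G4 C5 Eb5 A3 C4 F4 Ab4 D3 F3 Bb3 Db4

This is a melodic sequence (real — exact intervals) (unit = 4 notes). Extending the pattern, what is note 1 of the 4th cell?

G2

The unit is 4 notes. Position-1 pitches of the 3 shown cells: E4, A3, D3.
From D3, down a 5th gives G2.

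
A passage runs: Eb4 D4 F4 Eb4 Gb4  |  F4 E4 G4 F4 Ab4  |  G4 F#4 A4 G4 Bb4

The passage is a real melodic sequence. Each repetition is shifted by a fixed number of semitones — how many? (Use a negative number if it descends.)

2

Taking 5-note groups, the heads are Eb4, F4, G4: the pattern moves up a 2nd.
Eb4→F4 is 65 − 63 = 2 semitones.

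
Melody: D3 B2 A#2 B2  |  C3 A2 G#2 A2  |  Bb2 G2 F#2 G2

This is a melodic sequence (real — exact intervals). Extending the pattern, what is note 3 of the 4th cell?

E2

Grouping in 4s, the 3rd note of each cell is A#2, G#2, F#2.
From F#2, down a 2nd gives E2.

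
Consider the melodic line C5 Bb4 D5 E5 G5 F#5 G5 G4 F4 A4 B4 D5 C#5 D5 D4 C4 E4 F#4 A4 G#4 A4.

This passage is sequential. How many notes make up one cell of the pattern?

7

There are 21 notes; a 7-note unit gives 3 cells:
C5 Bb4 D5 E5 G5 F#5 G5 | G4 F4 A4 B4 D5 C#5 D5 | D4 C4 E4 F#4 A4 G#4 A4
Every group is a transposition down a 4th of the one before; no shorter unit works.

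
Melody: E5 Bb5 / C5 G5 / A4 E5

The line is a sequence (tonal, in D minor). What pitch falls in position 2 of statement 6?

Grouping in 2s, the 2nd note of each cell is Bb5, G5, E5.
Carrying that down a 3rd forward: C5 → A4 → F4.

F4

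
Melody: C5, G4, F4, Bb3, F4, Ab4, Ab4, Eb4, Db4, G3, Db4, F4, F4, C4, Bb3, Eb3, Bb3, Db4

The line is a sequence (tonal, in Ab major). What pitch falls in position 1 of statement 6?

The unit is 6 notes. Position-1 pitches of the 3 shown cells: C5, Ab4, F4.
Extending down a 3rd: Db4 → Bb3 → G3.

G3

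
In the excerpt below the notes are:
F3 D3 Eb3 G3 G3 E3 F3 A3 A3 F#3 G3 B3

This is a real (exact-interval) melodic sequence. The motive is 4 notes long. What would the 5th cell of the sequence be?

C#4 A#3 B3 D#4

Unit = 4 notes; the statements start on F3, G3, A3, moving up a 2nd each time.
Continuing the starts: B3 → C#4.
Statement 5 starts on C#4 and keeps the same exact contour: C#4 A#3 B3 D#4.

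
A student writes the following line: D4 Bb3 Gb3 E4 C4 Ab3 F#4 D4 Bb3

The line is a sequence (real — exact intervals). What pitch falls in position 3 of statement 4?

C4

Grouping in 3s, the 3rd note of each cell is Gb3, Ab3, Bb3.
From Bb3, up a 2nd gives C4.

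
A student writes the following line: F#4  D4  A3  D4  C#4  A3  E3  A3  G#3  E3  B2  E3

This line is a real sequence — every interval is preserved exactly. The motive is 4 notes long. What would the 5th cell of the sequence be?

Unit = 4 notes; the statements start on F#4, C#4, G#3, moving down a 4th each time.
Continuing the starts: D#3 → A#2.
From A#2 the exact shape gives A#2 F#2 C#2 F#2.

A#2 F#2 C#2 F#2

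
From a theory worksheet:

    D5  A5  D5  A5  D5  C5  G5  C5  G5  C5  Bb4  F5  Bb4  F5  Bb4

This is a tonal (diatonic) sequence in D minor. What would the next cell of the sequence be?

The 5-note cells begin on D5, C5, Bb4 — each down a 2nd from the last.
From A4 the diatonic shape gives A4 E5 A4 E5 A4.

A4 E5 A4 E5 A4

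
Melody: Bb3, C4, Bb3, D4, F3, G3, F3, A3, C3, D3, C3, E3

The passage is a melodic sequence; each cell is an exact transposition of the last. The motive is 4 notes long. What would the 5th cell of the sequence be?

Unit = 4 notes; the statements start on Bb3, F3, C3, moving down a 4th each time.
Extending down a 4th: G2 → D2.
So cell 5 is D2 E2 D2 F#2.

D2 E2 D2 F#2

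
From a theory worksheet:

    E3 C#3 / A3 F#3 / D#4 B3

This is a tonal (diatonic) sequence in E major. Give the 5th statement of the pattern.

The 2-note cells begin on E3, A3, D#4 — each up a 4th from the last.
Extending up a 4th: G#4 → C#5.
From C#5 the diatonic shape gives C#5 A4.

C#5 A4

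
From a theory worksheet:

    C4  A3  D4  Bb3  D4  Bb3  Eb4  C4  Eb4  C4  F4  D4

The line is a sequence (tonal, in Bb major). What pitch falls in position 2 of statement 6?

F4

With 4-note cells, note 2 of each statement runs A3, Bb3, C4.
Carrying that up a 2nd forward: D4 → Eb4 → F4.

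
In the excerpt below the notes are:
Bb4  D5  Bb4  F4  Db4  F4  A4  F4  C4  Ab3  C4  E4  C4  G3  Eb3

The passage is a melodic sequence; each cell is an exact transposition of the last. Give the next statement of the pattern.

The 5-note cells begin on Bb4, F4, C4 — each down a 4th from the last.
Statement 4 starts on G3 and keeps the same exact contour: G3 B3 G3 D3 Bb2.

G3 B3 G3 D3 Bb2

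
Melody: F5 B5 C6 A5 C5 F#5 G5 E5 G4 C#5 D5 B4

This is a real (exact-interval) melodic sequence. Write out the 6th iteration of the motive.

E3 A#3 B3 G#3

With a 4-note motive the entries are F5, C5, G4, each down a 4th from the previous.
Extending down a 4th: D4 → A3 → E3.
So cell 6 is E3 A#3 B3 G#3.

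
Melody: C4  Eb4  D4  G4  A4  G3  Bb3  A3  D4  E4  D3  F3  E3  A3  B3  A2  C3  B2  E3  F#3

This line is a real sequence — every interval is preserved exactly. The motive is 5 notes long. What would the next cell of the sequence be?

E2 G2 F#2 B2 C#3

Taking 5-note groups, the heads are C4, G3, D3, A2: the pattern moves down a 4th.
So cell 5 is E2 G2 F#2 B2 C#3.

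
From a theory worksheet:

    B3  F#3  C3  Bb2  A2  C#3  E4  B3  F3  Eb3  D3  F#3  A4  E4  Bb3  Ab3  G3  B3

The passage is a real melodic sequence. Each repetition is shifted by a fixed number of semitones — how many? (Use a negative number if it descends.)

5

The 6-note cells begin on B3, E4, A4 — each up a 4th from the last.
B3 to E4 spans +5 semitones.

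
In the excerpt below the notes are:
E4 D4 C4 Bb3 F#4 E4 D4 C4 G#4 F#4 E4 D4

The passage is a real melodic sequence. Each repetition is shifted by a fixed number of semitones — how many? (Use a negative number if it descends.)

Taking 4-note groups, the heads are E4, F#4, G#4: the pattern moves up a 2nd.
E4→F#4 is 66 − 64 = 2 semitones.

2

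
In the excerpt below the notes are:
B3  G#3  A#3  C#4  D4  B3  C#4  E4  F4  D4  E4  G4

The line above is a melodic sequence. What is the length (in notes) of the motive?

12 notes total. Splitting into 3 groups of 4:
B3 G#3 A#3 C#4 | D4 B3 C#4 E4 | F4 D4 E4 G4
Each cell is the previous one up a 3rd — so the unit is 4 notes.

4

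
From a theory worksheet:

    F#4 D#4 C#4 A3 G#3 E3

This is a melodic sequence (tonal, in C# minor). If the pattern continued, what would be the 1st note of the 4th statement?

D#3

With 2-note cells, note 1 of each statement runs F#4, C#4, G#3.
One more down a 4th gives D#3.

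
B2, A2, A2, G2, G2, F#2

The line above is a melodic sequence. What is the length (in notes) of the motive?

2

6 notes total. Splitting into 3 groups of 2:
B2 A2 | A2 G2 | G2 F#2
That's a consistent down a 2nd shift per cell, and no other grouping gives one.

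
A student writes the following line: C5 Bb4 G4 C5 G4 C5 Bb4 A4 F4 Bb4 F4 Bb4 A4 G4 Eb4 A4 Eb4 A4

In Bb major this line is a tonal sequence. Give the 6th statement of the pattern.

Eb4 D4 Bb3 Eb4 Bb3 Eb4

With a 6-note motive the entries are C5, Bb4, A4, each down a 2nd from the previous.
Carrying on: G4 → F4 → Eb4.
So cell 6 is Eb4 D4 Bb3 Eb4 Bb3 Eb4.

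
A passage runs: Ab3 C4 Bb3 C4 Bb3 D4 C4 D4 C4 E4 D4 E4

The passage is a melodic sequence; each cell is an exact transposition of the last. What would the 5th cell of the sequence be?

The 4-note cells begin on Ab3, Bb3, C4 — each up a 2nd from the last.
Carrying on: D4 → E4.
Statement 5 starts on E4 and keeps the same exact contour: E4 G#4 F#4 G#4.

E4 G#4 F#4 G#4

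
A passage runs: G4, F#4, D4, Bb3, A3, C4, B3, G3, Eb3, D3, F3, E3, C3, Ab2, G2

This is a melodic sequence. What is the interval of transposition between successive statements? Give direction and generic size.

down a 5th

Unit = 5 notes; the statements start on G4, C4, F3, moving down a 5th each time.
G4 to C4 is down a 5th.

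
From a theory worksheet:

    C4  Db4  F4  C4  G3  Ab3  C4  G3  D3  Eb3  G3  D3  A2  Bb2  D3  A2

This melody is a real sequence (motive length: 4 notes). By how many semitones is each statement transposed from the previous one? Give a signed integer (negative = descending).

-5

The 4-note cells begin on C4, G3, D3, A2 — each down a 4th from the last.
C4→G3 is 55 − 60 = -5 semitones.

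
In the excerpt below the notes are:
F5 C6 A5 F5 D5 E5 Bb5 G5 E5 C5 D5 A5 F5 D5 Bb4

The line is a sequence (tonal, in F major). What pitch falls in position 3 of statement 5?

D5

The unit is 5 notes. Position-3 pitches of the 3 shown cells: A5, G5, F5.
Each moves down a 2nd. Continuing: E5 → D5.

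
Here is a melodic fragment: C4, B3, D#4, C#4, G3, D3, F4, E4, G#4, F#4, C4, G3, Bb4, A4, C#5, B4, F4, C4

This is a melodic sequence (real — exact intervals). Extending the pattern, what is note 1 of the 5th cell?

Grouping in 6s, the 1st note of each cell is C4, F4, Bb4.
Carrying that up a 4th forward: Eb5 → Ab5.

Ab5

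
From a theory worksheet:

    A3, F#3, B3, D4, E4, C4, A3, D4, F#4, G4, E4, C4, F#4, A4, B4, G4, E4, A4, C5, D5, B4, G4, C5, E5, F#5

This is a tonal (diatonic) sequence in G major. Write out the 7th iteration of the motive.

F#5 D5 G5 B5 C6

Taking 5-note groups, the heads are A3, C4, E4, G4, B4: the pattern moves up a 3rd.
Continuing the starts: D5 → F#5.
So cell 7 is F#5 D5 G5 B5 C6.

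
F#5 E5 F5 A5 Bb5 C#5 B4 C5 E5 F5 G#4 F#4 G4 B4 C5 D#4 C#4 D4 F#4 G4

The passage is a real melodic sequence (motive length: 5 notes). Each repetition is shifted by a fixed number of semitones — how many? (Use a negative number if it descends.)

Taking 5-note groups, the heads are F#5, C#5, G#4, D#4: the pattern moves down a 4th.
F#5→C#5 is 73 − 78 = -5 semitones.

-5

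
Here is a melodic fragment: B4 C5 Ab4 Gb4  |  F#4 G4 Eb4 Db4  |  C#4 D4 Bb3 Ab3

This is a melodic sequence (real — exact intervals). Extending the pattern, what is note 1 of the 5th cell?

With 4-note cells, note 1 of each statement runs B4, F#4, C#4.
Each moves down a 4th. Continuing: G#3 → D#3.

D#3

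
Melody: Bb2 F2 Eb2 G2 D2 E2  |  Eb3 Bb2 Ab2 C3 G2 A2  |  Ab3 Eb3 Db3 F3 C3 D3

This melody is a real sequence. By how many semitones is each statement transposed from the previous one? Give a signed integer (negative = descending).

5

With a 6-note motive the entries are Bb2, Eb3, Ab3, each up a 4th from the previous.
Bb2 to Eb3 spans +5 semitones.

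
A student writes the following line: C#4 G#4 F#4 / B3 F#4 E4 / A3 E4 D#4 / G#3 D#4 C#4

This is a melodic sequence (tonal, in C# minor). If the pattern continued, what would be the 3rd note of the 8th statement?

Grouping in 3s, the 3rd note of each cell is F#4, E4, D#4, C#4.
Extending down a 2nd: B3 → A3 → G#3 → F#3.

F#3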